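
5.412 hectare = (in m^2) 5.412e+04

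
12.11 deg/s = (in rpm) 2.018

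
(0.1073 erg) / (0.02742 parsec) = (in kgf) 1.293e-24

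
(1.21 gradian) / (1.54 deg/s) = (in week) 1.169e-06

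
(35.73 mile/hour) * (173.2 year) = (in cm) 8.724e+12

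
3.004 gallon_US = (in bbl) 0.07152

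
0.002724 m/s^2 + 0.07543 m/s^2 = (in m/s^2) 0.07815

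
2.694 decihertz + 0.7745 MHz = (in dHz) 7.745e+06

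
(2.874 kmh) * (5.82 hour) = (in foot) 5.488e+04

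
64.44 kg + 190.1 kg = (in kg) 254.5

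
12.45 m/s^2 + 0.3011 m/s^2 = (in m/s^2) 12.75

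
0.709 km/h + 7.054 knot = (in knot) 7.437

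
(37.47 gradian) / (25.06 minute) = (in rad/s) 0.0003914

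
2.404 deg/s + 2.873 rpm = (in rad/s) 0.3428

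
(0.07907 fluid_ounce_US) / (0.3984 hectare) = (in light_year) 6.204e-26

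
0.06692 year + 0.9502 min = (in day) 24.43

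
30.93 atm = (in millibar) 3.134e+04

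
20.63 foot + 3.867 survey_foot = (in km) 0.007467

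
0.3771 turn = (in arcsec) 4.887e+05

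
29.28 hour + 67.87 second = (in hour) 29.3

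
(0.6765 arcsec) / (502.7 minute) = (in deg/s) 6.23e-09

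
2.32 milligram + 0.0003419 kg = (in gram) 0.3442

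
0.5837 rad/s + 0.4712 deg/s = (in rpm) 5.652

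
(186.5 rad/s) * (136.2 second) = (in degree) 1.455e+06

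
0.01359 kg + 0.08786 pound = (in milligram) 5.344e+04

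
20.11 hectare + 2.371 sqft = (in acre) 49.69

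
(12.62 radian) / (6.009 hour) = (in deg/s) 0.03343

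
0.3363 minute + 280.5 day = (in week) 40.07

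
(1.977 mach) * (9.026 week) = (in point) 1.042e+13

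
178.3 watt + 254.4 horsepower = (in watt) 1.899e+05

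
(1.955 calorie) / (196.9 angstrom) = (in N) 4.154e+08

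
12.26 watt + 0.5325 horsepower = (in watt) 409.3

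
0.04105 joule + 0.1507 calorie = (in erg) 6.716e+06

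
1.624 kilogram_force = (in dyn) 1.593e+06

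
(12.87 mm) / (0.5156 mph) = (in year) 1.771e-09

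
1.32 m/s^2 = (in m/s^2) 1.32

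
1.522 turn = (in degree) 547.9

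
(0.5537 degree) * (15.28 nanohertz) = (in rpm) 1.41e-09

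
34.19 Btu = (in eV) 2.251e+23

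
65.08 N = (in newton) 65.08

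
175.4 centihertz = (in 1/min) 105.2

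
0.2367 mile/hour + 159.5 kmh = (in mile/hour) 99.35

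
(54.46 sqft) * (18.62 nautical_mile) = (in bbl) 1.097e+06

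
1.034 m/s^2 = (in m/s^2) 1.034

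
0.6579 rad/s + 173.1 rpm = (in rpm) 179.4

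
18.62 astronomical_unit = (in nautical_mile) 1.504e+09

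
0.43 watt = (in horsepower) 0.0005766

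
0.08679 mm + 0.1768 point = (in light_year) 1.577e-20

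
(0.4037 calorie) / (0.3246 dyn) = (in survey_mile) 323.3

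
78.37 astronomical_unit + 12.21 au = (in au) 90.58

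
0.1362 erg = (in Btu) 1.291e-11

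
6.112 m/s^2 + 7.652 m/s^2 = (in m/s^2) 13.76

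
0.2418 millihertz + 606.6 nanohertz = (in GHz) 2.424e-13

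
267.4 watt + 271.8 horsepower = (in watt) 2.029e+05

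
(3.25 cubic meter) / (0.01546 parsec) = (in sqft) 7.333e-14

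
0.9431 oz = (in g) 26.74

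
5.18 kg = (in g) 5180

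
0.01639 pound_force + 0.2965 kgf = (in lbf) 0.6701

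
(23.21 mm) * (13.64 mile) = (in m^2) 509.5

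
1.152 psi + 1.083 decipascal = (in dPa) 7.943e+04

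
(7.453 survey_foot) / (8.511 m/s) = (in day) 3.089e-06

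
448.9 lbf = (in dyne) 1.997e+08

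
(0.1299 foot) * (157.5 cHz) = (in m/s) 0.06236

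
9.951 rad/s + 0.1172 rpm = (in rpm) 95.14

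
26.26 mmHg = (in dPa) 3.501e+04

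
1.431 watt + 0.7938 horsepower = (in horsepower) 0.7957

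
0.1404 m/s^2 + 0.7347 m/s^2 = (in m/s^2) 0.8751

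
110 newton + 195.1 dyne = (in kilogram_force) 11.22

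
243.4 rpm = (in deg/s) 1460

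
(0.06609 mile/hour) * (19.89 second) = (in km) 0.0005876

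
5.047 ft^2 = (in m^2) 0.4689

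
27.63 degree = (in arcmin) 1658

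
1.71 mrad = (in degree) 0.09798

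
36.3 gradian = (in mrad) 570.2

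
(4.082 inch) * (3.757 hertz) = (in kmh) 1.402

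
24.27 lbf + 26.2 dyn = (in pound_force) 24.27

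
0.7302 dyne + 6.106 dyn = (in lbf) 1.537e-05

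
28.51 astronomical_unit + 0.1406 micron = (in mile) 2.65e+09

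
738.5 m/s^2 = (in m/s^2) 738.5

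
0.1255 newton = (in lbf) 0.02821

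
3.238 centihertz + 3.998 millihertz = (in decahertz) 0.003638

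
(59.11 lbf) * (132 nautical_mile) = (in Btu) 6.092e+04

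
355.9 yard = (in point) 9.225e+05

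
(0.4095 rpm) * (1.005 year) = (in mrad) 1.359e+09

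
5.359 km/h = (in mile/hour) 3.33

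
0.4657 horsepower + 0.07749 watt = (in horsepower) 0.4658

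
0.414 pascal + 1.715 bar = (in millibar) 1715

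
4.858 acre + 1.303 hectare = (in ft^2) 3.519e+05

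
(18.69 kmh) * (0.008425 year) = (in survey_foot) 4.526e+06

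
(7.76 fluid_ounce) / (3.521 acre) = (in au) 1.077e-19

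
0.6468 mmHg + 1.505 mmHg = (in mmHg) 2.152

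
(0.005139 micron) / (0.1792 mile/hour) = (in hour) 1.782e-11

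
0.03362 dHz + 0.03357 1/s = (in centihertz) 3.693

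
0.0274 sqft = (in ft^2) 0.0274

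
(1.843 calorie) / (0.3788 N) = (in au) 1.361e-10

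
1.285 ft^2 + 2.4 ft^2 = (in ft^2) 3.685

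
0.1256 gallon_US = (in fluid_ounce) 16.08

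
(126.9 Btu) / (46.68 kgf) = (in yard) 319.9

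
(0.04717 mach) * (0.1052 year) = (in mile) 3.311e+04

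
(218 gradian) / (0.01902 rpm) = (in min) 28.65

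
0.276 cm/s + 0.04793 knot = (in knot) 0.0533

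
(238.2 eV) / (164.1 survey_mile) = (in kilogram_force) 1.474e-23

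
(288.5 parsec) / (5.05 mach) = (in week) 8.56e+09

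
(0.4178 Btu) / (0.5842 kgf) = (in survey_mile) 0.04781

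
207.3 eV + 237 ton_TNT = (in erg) 9.916e+18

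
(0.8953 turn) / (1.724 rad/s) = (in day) 3.777e-05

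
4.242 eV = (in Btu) 6.442e-22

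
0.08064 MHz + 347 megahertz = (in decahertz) 3.471e+07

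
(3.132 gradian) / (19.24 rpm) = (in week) 4.037e-08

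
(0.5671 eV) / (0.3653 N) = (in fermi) 0.0002487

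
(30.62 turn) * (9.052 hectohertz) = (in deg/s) 9.978e+06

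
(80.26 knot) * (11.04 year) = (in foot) 4.716e+10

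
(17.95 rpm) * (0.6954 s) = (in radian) 1.307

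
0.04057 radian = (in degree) 2.324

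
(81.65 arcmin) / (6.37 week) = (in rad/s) 6.165e-09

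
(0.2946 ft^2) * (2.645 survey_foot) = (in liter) 22.07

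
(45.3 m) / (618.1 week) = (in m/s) 1.212e-07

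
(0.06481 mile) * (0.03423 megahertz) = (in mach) 1.049e+04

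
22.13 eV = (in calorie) 8.474e-19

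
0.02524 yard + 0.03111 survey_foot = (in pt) 92.3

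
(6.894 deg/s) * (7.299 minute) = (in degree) 3019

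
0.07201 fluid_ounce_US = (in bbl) 1.339e-05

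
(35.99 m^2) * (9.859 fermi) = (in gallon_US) 9.373e-11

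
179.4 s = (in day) 0.002076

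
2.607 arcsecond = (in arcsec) 2.607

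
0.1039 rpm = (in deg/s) 0.6234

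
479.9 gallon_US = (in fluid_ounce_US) 6.143e+04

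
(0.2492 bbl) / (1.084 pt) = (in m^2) 103.6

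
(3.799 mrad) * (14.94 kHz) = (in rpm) 542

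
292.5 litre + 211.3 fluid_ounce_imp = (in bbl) 1.878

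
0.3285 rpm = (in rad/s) 0.0344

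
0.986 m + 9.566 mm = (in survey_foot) 3.266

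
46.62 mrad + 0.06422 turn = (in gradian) 28.66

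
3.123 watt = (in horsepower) 0.004188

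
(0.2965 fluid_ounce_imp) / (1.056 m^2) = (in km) 7.978e-09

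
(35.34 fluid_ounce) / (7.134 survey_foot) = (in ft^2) 0.005174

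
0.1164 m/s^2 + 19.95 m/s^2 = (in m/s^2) 20.07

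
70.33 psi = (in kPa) 484.9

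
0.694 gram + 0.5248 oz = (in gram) 15.57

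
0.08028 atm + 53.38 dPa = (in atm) 0.08033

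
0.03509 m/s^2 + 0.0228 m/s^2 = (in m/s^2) 0.05789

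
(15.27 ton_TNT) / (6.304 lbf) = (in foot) 7.475e+09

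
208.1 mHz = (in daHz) 0.02081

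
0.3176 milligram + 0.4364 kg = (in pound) 0.9621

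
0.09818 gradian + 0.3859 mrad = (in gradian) 0.1227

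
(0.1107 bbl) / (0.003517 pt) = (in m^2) 1.419e+04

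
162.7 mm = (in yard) 0.1779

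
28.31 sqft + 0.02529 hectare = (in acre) 0.06314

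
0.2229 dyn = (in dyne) 0.2229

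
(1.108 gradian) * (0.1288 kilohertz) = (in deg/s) 128.4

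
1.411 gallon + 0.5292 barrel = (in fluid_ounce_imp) 3149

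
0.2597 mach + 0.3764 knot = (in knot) 172.3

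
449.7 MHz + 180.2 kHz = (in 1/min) 2.699e+10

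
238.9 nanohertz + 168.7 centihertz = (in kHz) 0.001687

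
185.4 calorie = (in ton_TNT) 1.854e-07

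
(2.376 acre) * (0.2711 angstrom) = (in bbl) 1.64e-06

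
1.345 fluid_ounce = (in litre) 0.03978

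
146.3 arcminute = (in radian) 0.04256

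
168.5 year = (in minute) 8.856e+07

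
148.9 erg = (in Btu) 1.411e-08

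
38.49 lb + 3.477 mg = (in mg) 1.746e+07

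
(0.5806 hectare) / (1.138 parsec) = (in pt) 4.687e-10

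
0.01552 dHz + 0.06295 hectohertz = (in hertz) 6.297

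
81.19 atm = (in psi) 1193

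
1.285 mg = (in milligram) 1.285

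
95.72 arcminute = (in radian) 0.02784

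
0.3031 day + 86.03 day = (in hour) 2072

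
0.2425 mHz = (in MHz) 2.425e-10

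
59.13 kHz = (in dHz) 5.913e+05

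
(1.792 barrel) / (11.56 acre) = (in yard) 6.66e-06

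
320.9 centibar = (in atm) 3.167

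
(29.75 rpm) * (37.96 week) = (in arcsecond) 1.475e+13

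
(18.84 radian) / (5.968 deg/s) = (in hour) 0.05024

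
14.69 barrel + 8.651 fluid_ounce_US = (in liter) 2336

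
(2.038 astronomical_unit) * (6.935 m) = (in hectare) 2.114e+08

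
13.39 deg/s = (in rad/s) 0.2337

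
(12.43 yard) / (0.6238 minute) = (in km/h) 1.093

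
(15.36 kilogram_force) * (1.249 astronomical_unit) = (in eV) 1.757e+32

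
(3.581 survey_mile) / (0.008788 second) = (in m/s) 6.558e+05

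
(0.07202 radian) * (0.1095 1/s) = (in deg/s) 0.4518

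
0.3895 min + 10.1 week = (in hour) 1697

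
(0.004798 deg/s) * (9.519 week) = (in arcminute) 1.657e+06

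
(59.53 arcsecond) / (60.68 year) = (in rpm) 1.44e-12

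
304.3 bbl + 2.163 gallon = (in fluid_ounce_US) 1.636e+06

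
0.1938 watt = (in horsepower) 0.0002599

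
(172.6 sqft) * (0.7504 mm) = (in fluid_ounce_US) 406.9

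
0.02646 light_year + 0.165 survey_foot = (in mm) 2.503e+17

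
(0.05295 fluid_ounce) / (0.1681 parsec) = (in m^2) 3.019e-22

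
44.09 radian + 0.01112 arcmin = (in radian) 44.09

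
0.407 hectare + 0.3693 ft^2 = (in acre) 1.006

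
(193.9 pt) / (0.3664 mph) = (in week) 6.905e-07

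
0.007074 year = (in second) 2.231e+05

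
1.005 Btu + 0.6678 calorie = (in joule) 1063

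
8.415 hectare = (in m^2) 8.415e+04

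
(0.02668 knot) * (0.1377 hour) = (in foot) 22.32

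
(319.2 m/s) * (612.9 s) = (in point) 5.546e+08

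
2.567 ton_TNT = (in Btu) 1.018e+07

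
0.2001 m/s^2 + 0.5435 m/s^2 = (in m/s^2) 0.7436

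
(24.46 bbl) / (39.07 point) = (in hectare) 0.02821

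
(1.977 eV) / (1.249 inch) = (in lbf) 2.245e-18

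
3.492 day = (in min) 5028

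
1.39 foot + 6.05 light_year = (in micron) 5.724e+22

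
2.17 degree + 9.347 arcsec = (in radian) 0.03792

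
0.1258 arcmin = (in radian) 3.659e-05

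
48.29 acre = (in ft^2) 2.104e+06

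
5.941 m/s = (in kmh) 21.39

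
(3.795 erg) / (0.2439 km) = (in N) 1.556e-09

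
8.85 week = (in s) 5.352e+06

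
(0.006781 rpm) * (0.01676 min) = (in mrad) 0.7141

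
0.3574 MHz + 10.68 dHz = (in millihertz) 3.574e+08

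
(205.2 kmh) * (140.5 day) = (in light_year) 7.314e-08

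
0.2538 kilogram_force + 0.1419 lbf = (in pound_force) 0.7014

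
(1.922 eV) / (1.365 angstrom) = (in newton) 2.256e-09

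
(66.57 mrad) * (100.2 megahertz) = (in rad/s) 6.67e+06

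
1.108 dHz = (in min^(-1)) 6.648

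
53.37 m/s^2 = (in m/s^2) 53.37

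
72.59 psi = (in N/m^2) 5.005e+05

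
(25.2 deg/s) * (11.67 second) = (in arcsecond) 1.059e+06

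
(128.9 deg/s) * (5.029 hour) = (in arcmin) 1.4e+08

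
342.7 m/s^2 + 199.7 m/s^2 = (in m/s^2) 542.4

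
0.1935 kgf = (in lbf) 0.4266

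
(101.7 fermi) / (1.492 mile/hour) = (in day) 1.765e-18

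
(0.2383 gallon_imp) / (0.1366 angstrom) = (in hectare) 7931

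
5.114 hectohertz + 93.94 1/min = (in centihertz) 5.13e+04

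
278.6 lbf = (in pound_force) 278.6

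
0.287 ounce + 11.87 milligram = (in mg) 8148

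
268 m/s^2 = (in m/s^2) 268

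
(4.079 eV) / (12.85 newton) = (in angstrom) 5.086e-10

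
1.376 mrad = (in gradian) 0.0876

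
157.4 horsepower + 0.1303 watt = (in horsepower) 157.4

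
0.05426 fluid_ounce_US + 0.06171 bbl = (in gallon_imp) 2.158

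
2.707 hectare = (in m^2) 2.707e+04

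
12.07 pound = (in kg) 5.475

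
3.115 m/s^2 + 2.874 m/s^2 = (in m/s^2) 5.989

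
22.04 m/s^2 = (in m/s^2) 22.04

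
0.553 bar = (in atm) 0.5458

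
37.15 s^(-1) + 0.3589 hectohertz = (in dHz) 730.4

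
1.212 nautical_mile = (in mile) 1.395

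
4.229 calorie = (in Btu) 0.01677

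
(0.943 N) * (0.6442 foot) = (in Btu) 0.0001755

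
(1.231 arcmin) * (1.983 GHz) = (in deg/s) 4.068e+07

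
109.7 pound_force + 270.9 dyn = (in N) 488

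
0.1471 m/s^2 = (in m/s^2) 0.1471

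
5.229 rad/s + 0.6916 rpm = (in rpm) 50.62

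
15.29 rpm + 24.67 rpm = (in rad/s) 4.185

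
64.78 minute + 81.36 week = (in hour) 1.367e+04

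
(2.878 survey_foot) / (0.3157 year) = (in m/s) 8.811e-08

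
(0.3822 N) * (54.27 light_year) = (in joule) 1.962e+17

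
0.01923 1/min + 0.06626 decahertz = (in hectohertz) 0.006629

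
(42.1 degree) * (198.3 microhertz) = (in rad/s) 0.0001457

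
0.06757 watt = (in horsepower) 9.061e-05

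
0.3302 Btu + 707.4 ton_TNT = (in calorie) 7.074e+11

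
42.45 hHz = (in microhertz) 4.245e+09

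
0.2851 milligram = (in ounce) 1.006e-05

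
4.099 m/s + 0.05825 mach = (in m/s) 23.93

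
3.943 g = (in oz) 0.1391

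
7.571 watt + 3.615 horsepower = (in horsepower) 3.625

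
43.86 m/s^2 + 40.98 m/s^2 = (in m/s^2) 84.84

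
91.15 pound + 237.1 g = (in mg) 4.158e+07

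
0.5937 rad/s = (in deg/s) 34.02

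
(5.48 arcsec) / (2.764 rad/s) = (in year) 3.048e-13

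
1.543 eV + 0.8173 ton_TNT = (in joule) 3.42e+09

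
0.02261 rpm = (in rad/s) 0.002368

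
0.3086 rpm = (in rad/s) 0.03232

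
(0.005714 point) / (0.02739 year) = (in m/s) 2.334e-12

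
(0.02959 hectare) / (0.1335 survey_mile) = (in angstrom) 1.377e+10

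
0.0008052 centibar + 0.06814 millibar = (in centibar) 0.007619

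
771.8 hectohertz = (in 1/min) 4.631e+06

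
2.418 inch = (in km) 6.142e-05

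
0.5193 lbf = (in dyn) 2.31e+05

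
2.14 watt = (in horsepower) 0.00287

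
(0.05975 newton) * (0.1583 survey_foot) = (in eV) 1.799e+16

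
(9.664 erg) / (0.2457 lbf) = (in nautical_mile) 4.774e-10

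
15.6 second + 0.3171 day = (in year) 0.0008693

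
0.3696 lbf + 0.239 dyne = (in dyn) 1.644e+05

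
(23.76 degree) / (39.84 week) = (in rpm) 1.643e-07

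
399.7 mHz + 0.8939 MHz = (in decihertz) 8.939e+06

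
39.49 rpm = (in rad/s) 4.135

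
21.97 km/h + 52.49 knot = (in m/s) 33.11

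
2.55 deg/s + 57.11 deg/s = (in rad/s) 1.041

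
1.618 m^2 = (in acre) 0.0003998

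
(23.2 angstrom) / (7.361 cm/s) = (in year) 9.994e-16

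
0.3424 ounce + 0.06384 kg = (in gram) 73.55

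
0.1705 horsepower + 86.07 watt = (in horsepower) 0.2859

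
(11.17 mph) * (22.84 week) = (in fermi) 6.898e+22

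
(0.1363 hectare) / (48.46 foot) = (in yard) 100.9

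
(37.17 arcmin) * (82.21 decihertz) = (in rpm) 0.8488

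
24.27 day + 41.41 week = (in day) 314.1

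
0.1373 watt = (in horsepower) 0.0001841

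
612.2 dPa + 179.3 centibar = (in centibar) 179.4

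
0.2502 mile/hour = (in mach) 0.0003285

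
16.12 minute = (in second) 967.2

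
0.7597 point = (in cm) 0.0268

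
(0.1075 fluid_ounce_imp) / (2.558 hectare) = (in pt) 3.385e-07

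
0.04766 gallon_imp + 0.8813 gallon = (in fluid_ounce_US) 120.1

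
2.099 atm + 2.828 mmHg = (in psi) 30.9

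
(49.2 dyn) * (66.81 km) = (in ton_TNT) 7.856e-09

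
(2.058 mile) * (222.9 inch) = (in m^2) 1.875e+04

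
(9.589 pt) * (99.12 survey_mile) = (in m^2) 539.6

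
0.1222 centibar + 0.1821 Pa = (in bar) 0.001224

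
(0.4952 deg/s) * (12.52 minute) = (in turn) 1.033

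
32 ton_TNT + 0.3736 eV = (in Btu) 1.269e+08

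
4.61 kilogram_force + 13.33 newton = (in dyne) 5.854e+06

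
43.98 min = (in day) 0.03054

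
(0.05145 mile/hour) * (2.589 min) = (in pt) 1.013e+04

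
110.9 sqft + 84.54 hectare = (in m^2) 8.454e+05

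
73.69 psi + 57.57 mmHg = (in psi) 74.8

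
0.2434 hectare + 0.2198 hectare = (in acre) 1.145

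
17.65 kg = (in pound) 38.91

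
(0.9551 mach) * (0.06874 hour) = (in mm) 8.048e+07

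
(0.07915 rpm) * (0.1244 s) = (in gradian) 0.06564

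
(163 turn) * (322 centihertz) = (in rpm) 3.149e+04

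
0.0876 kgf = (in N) 0.8591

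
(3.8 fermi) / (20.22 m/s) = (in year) 5.959e-24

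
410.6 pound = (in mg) 1.862e+08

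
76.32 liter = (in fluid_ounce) 2581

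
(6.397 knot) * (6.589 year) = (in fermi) 6.838e+23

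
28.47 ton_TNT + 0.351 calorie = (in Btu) 1.129e+08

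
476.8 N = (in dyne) 4.768e+07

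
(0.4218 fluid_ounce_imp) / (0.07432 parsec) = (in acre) 1.291e-24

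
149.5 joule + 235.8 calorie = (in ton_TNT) 2.715e-07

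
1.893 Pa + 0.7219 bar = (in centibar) 72.19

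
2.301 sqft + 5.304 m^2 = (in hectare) 0.0005518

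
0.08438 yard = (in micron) 7.716e+04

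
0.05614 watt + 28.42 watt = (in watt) 28.48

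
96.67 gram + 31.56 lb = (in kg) 14.41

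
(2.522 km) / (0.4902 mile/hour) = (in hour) 3.197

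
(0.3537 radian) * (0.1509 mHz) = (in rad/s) 5.337e-05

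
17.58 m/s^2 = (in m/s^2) 17.58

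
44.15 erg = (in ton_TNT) 1.055e-15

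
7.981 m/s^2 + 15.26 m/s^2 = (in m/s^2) 23.24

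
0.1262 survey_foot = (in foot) 0.1262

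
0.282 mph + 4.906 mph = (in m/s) 2.319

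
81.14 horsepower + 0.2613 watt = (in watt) 6.051e+04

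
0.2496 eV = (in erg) 3.999e-13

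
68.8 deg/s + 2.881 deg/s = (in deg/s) 71.68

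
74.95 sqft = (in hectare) 0.0006963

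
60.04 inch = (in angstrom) 1.525e+10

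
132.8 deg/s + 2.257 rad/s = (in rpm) 43.69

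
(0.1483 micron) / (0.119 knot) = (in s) 2.422e-06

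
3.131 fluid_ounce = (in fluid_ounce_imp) 3.259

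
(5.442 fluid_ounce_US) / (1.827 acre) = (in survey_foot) 7.142e-08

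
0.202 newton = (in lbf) 0.04541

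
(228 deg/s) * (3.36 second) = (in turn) 2.128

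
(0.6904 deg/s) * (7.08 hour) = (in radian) 307.1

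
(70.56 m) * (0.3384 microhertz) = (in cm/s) 0.002388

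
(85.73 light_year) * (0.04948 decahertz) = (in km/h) 1.445e+18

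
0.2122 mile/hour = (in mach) 0.0002786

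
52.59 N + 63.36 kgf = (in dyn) 6.739e+07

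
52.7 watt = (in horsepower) 0.07067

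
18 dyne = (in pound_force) 4.047e-05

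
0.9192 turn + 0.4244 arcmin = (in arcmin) 1.986e+04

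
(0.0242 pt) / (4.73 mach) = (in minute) 8.835e-11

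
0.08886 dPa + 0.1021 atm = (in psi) 1.5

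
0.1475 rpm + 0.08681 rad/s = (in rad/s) 0.1023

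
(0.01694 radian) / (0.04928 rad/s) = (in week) 5.684e-07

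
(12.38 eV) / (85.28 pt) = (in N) 6.593e-17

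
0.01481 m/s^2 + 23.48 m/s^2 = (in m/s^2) 23.49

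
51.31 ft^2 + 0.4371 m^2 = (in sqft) 56.01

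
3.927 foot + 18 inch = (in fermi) 1.654e+15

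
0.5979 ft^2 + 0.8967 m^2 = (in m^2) 0.9522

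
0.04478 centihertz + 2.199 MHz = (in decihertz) 2.199e+07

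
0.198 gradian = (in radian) 0.00311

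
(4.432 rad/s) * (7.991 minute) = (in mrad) 2.125e+06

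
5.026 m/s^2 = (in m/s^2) 5.026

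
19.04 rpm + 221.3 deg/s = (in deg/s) 335.5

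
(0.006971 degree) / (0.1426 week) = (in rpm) 1.347e-08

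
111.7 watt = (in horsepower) 0.1498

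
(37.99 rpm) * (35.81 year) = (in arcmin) 1.544e+13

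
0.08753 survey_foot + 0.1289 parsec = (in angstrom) 3.977e+25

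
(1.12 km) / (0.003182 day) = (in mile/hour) 9.113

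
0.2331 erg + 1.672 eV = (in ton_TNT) 5.571e-18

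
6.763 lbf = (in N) 30.08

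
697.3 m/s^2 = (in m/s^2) 697.3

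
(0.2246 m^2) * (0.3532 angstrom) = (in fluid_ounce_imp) 2.792e-07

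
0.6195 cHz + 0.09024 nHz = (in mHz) 6.195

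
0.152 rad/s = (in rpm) 1.451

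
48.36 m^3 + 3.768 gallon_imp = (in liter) 4.838e+04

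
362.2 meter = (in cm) 3.622e+04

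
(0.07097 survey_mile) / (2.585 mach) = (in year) 4.115e-09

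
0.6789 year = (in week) 35.4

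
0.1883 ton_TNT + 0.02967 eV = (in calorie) 1.883e+08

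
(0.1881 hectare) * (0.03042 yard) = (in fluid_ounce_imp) 1.841e+06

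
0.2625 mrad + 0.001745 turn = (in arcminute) 38.59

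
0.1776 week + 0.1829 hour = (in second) 1.081e+05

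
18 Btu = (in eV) 1.185e+23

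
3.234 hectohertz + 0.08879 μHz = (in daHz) 32.34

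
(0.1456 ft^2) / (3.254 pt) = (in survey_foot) 38.66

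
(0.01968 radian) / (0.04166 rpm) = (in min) 0.07518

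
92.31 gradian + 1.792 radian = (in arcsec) 6.687e+05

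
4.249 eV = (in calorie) 1.627e-19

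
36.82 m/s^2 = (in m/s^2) 36.82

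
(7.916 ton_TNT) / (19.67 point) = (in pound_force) 1.073e+12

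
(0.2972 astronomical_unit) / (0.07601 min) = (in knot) 1.895e+10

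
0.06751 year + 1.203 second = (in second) 2.129e+06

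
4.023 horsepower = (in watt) 3000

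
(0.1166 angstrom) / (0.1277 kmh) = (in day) 3.804e-15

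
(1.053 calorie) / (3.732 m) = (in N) 1.181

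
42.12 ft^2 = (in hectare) 0.0003913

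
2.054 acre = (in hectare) 0.8312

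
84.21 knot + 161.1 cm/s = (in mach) 0.132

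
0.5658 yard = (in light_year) 5.469e-17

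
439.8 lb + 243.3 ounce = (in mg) 2.064e+08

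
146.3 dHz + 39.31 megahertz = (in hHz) 3.931e+05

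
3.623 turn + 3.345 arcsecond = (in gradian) 1449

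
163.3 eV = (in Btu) 2.48e-20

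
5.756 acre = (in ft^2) 2.507e+05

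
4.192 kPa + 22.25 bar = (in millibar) 2.229e+04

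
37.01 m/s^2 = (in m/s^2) 37.01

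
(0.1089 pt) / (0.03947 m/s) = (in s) 0.0009733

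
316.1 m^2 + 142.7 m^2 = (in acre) 0.1134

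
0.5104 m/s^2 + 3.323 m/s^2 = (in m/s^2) 3.833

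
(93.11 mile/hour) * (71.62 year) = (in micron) 9.401e+16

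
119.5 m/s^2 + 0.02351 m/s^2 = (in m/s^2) 119.5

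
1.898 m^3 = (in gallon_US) 501.4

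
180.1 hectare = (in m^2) 1.801e+06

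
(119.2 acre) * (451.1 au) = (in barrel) 2.048e+20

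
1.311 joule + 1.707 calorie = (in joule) 8.453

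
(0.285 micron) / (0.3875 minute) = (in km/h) 4.413e-08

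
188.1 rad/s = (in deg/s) 1.078e+04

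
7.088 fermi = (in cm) 7.088e-13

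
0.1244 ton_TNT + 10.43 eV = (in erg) 5.205e+15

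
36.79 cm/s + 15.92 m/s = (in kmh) 58.64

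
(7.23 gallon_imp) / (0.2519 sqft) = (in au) 9.388e-12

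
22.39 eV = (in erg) 3.587e-11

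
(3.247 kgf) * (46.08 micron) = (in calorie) 0.0003507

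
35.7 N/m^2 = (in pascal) 35.7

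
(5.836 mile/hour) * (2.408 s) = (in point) 1.781e+04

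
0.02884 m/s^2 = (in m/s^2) 0.02884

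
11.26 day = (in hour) 270.2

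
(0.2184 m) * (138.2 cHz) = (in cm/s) 30.18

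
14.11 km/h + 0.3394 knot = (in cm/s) 409.4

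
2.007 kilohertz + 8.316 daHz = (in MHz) 0.00209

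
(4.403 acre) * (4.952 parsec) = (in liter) 2.723e+24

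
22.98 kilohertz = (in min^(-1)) 1.379e+06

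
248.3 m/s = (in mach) 0.7292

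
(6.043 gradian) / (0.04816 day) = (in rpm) 0.0002178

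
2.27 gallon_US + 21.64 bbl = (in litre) 3449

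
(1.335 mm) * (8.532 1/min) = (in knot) 0.000369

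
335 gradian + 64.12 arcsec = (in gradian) 335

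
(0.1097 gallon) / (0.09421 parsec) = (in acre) 3.53e-23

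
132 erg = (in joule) 1.32e-05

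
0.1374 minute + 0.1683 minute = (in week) 3.033e-05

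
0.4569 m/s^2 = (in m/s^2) 0.4569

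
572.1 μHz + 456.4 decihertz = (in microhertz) 4.564e+07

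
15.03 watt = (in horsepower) 0.02016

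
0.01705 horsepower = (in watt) 12.71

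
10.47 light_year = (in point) 2.808e+20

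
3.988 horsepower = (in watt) 2974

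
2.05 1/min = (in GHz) 3.417e-11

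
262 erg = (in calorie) 6.262e-06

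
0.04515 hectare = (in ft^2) 4860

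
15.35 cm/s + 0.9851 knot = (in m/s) 0.6603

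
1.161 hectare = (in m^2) 1.161e+04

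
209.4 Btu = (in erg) 2.209e+12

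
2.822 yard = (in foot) 8.466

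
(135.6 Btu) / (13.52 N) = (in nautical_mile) 5.714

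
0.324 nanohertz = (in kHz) 3.24e-13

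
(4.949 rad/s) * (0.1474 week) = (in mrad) 4.412e+08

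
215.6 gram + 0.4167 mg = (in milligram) 2.156e+05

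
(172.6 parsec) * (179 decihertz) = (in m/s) 9.533e+19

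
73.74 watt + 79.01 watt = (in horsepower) 0.2048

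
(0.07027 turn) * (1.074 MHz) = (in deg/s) 2.717e+07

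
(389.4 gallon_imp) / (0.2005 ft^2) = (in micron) 9.504e+07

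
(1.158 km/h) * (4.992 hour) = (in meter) 5781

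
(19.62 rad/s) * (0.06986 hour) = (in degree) 2.827e+05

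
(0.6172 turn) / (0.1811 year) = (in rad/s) 6.79e-07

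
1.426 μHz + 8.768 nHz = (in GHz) 1.435e-15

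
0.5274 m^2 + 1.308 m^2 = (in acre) 0.0004535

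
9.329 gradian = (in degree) 8.396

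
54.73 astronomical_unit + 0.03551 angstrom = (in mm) 8.187e+15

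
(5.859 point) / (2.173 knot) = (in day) 2.14e-08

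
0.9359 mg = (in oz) 3.301e-05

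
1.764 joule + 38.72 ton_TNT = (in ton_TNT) 38.72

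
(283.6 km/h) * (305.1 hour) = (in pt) 2.453e+11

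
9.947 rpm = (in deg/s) 59.68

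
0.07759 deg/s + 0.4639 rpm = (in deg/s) 2.861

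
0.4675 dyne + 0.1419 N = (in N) 0.1419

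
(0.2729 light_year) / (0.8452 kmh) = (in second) 1.1e+16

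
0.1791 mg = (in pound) 3.948e-07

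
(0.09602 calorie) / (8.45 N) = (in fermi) 4.754e+13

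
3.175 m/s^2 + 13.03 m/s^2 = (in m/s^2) 16.2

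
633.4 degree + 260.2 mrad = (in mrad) 1.132e+04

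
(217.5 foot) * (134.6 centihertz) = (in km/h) 321.2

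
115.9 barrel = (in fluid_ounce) 6.231e+05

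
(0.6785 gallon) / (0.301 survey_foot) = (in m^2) 0.028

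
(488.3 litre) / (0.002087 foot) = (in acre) 0.1897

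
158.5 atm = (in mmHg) 1.205e+05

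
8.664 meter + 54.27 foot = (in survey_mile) 0.01566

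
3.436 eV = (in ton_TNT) 1.316e-28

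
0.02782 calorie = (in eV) 7.265e+17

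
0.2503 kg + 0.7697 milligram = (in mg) 2.503e+05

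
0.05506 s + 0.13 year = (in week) 6.779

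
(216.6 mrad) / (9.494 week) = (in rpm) 3.602e-07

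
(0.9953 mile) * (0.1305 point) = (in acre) 1.822e-05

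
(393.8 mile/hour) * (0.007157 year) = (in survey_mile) 2.469e+04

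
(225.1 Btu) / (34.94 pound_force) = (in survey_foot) 5013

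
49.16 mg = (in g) 0.04916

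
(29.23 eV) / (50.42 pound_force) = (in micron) 2.088e-14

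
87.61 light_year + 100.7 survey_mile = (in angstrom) 8.289e+27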